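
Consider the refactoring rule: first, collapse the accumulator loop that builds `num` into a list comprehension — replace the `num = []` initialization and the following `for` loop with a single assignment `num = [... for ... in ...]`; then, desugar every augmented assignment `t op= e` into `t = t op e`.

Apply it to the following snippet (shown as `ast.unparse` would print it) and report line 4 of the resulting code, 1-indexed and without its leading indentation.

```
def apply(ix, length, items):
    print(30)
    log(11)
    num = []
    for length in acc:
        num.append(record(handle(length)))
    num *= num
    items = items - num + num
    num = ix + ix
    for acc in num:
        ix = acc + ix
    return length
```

Transformed code:
def apply(ix, length, items):
    print(30)
    log(11)
    num = [record(handle(length)) for length in acc]
    num = num * num
    items = items - num + num
    num = ix + ix
    for acc in num:
        ix = acc + ix
    return length

num = [record(handle(length)) for length in acc]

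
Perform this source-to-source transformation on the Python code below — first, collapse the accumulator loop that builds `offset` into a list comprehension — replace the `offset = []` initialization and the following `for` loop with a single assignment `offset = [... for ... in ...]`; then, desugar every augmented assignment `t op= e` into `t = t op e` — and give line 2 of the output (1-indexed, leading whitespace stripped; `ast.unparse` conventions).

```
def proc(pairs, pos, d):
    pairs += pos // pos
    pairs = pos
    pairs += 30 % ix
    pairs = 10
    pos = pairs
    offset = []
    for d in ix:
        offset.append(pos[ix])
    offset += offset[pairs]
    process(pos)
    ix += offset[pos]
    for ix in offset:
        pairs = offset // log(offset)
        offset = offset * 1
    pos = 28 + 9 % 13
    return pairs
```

Transformed code:
def proc(pairs, pos, d):
    pairs = pairs + pos // pos
    pairs = pos
    pairs = pairs + 30 % ix
    pairs = 10
    pos = pairs
    offset = [pos[ix] for d in ix]
    offset = offset + offset[pairs]
    process(pos)
    ix = ix + offset[pos]
    for ix in offset:
        pairs = offset // log(offset)
        offset = offset * 1
    pos = 28 + 9 % 13
    return pairs

pairs = pairs + pos // pos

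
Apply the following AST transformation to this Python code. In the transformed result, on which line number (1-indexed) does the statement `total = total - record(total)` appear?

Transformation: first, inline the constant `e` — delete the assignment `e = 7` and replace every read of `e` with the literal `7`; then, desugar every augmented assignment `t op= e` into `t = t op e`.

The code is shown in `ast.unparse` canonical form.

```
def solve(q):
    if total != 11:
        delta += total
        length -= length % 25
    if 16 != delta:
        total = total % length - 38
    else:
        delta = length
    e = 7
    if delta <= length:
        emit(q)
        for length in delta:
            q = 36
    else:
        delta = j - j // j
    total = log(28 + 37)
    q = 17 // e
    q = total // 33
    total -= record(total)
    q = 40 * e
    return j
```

Transformed code:
def solve(q):
    if total != 11:
        delta = delta + total
        length = length - length % 25
    if 16 != delta:
        total = total % length - 38
    else:
        delta = length
    if delta <= length:
        emit(q)
        for length in delta:
            q = 36
    else:
        delta = j - j // j
    total = log(28 + 37)
    q = 17 // 7
    q = total // 33
    total = total - record(total)
    q = 40 * 7
    return j

18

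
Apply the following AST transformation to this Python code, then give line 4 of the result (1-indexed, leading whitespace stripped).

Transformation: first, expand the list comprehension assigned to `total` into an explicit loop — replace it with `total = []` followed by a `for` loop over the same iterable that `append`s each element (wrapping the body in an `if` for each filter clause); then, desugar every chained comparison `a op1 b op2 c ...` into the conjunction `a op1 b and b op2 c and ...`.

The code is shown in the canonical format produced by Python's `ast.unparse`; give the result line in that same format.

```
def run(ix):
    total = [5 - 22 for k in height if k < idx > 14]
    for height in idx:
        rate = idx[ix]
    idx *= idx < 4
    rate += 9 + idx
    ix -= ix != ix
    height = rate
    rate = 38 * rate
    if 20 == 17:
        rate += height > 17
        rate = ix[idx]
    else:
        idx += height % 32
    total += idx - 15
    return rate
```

if k < idx and idx > 14:

Transformed code:
def run(ix):
    total = []
    for k in height:
        if k < idx and idx > 14:
            total.append(5 - 22)
    for height in idx:
        rate = idx[ix]
    idx *= idx < 4
    rate += 9 + idx
    ix -= ix != ix
    height = rate
    rate = 38 * rate
    if 20 == 17:
        rate += height > 17
        rate = ix[idx]
    else:
        idx += height % 32
    total += idx - 15
    return rate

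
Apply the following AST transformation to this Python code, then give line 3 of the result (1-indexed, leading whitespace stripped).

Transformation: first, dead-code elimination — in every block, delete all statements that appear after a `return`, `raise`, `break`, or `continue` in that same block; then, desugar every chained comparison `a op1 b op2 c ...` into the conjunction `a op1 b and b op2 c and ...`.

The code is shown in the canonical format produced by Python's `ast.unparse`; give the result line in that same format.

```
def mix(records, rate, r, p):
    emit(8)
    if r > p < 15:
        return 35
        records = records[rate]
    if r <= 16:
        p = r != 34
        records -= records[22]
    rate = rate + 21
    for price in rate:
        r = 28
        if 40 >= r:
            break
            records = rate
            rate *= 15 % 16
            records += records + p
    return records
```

Transformed code:
def mix(records, rate, r, p):
    emit(8)
    if r > p and p < 15:
        return 35
    if r <= 16:
        p = r != 34
        records -= records[22]
    rate = rate + 21
    for price in rate:
        r = 28
        if 40 >= r:
            break
    return records

if r > p and p < 15:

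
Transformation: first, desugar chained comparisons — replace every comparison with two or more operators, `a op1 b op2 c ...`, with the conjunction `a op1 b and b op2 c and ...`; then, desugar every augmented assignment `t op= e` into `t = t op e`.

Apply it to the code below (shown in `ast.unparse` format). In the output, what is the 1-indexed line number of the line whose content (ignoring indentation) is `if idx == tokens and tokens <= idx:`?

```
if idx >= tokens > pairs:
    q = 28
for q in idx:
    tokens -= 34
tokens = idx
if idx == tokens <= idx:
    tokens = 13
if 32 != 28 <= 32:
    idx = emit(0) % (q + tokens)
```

Transformed code:
if idx >= tokens and tokens > pairs:
    q = 28
for q in idx:
    tokens = tokens - 34
tokens = idx
if idx == tokens and tokens <= idx:
    tokens = 13
if 32 != 28 and 28 <= 32:
    idx = emit(0) % (q + tokens)

6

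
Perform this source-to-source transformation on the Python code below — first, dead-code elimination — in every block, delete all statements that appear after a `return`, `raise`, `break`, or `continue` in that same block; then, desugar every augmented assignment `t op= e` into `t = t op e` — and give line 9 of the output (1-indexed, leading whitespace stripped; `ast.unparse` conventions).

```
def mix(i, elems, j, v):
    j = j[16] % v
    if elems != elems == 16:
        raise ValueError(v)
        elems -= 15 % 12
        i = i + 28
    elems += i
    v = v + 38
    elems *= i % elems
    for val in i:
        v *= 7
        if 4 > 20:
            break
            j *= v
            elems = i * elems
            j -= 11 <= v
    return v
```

v = v * 7

Transformed code:
def mix(i, elems, j, v):
    j = j[16] % v
    if elems != elems == 16:
        raise ValueError(v)
    elems = elems + i
    v = v + 38
    elems = elems * (i % elems)
    for val in i:
        v = v * 7
        if 4 > 20:
            break
    return v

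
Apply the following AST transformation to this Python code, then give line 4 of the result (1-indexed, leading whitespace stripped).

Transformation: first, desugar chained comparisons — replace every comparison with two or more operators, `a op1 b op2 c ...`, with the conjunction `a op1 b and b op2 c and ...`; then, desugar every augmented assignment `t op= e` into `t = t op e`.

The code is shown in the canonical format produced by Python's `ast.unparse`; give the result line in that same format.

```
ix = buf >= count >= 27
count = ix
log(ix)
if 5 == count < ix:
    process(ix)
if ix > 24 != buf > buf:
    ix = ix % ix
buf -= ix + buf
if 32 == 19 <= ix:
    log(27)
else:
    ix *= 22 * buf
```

if 5 == count and count < ix:

Transformed code:
ix = buf >= count and count >= 27
count = ix
log(ix)
if 5 == count and count < ix:
    process(ix)
if ix > 24 and 24 != buf and (buf > buf):
    ix = ix % ix
buf = buf - (ix + buf)
if 32 == 19 and 19 <= ix:
    log(27)
else:
    ix = ix * (22 * buf)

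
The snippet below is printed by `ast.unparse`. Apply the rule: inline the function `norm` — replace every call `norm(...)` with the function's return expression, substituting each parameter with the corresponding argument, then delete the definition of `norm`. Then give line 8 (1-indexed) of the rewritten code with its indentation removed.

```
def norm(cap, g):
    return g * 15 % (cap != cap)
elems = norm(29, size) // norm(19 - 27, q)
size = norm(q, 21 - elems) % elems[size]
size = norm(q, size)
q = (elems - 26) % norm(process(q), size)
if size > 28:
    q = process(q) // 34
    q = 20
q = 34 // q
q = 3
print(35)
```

Transformed code:
elems = size * 15 % (29 != 29) // (q * 15 % (19 - 27 != 19 - 27))
size = (21 - elems) * 15 % (q != q) % elems[size]
size = size * 15 % (q != q)
q = (elems - 26) % (size * 15 % (process(q) != process(q)))
if size > 28:
    q = process(q) // 34
    q = 20
q = 34 // q
q = 3
print(35)

q = 34 // q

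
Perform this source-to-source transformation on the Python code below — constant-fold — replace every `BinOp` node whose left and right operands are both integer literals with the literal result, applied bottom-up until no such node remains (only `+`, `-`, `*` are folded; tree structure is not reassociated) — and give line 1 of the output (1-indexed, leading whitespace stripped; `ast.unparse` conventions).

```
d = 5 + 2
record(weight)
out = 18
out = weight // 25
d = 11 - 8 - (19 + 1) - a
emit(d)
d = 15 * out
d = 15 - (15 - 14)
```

Transformed code:
d = 7
record(weight)
out = 18
out = weight // 25
d = -17 - a
emit(d)
d = 15 * out
d = 14

d = 7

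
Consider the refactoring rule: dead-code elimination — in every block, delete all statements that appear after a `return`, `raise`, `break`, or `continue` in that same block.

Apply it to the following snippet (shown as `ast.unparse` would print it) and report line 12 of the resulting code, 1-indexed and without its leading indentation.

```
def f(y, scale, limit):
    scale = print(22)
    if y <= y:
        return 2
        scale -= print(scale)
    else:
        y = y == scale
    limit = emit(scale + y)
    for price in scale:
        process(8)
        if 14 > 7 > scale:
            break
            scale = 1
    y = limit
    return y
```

y = limit

Transformed code:
def f(y, scale, limit):
    scale = print(22)
    if y <= y:
        return 2
    else:
        y = y == scale
    limit = emit(scale + y)
    for price in scale:
        process(8)
        if 14 > 7 > scale:
            break
    y = limit
    return y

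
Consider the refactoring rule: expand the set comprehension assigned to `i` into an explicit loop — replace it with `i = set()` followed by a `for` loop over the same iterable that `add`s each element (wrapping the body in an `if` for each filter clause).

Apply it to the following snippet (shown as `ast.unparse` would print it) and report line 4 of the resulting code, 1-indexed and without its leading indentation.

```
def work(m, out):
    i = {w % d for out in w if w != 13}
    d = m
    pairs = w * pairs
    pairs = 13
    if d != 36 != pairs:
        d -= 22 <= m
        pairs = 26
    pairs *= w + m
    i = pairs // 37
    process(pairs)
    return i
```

if w != 13:

Transformed code:
def work(m, out):
    i = set()
    for out in w:
        if w != 13:
            i.add(w % d)
    d = m
    pairs = w * pairs
    pairs = 13
    if d != 36 != pairs:
        d -= 22 <= m
        pairs = 26
    pairs *= w + m
    i = pairs // 37
    process(pairs)
    return i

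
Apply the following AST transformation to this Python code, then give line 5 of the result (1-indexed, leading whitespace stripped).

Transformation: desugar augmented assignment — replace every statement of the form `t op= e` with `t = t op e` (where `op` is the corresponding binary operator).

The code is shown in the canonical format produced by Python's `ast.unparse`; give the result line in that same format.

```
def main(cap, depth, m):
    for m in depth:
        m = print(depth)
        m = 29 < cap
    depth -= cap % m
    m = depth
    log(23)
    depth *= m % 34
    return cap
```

Transformed code:
def main(cap, depth, m):
    for m in depth:
        m = print(depth)
        m = 29 < cap
    depth = depth - cap % m
    m = depth
    log(23)
    depth = depth * (m % 34)
    return cap

depth = depth - cap % m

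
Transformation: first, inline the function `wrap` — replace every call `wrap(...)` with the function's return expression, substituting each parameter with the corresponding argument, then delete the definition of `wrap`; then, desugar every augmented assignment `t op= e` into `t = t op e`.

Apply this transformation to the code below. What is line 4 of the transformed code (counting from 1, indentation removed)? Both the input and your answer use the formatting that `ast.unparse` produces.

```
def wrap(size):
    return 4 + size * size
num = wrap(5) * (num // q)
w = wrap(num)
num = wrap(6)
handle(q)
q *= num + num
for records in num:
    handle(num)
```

Transformed code:
num = (4 + 5 * 5) * (num // q)
w = 4 + num * num
num = 4 + 6 * 6
handle(q)
q = q * (num + num)
for records in num:
    handle(num)

handle(q)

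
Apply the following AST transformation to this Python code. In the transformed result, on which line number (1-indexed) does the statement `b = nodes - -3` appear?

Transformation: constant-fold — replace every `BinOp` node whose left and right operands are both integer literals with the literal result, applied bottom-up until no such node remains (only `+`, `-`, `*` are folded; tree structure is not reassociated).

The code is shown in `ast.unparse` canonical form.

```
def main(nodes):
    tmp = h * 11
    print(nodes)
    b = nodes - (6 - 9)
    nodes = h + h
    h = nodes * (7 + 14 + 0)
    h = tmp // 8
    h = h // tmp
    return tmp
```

Transformed code:
def main(nodes):
    tmp = h * 11
    print(nodes)
    b = nodes - -3
    nodes = h + h
    h = nodes * 21
    h = tmp // 8
    h = h // tmp
    return tmp

4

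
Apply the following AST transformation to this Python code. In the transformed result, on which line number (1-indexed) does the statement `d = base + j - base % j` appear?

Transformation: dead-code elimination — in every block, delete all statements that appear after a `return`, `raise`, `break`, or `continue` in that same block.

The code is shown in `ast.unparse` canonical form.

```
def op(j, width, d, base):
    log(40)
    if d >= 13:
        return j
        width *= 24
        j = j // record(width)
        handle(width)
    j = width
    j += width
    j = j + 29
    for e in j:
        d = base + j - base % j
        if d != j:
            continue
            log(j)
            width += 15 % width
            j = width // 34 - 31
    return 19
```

Transformed code:
def op(j, width, d, base):
    log(40)
    if d >= 13:
        return j
    j = width
    j += width
    j = j + 29
    for e in j:
        d = base + j - base % j
        if d != j:
            continue
    return 19

9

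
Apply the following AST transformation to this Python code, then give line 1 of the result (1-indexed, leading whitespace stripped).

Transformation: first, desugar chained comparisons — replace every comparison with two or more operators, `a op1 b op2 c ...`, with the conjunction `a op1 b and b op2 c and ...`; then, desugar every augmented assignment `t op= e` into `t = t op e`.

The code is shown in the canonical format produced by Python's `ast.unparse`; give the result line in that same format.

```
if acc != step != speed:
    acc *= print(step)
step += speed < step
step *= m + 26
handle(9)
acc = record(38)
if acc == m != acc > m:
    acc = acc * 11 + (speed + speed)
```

if acc != step and step != speed:

Transformed code:
if acc != step and step != speed:
    acc = acc * print(step)
step = step + (speed < step)
step = step * (m + 26)
handle(9)
acc = record(38)
if acc == m and m != acc and (acc > m):
    acc = acc * 11 + (speed + speed)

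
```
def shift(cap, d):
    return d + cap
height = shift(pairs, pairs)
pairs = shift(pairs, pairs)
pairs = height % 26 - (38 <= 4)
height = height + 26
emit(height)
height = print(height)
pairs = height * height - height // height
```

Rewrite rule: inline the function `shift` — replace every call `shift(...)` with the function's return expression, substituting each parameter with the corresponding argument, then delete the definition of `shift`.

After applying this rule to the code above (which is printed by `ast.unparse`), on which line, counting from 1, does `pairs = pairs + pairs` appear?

2

Transformed code:
height = pairs + pairs
pairs = pairs + pairs
pairs = height % 26 - (38 <= 4)
height = height + 26
emit(height)
height = print(height)
pairs = height * height - height // height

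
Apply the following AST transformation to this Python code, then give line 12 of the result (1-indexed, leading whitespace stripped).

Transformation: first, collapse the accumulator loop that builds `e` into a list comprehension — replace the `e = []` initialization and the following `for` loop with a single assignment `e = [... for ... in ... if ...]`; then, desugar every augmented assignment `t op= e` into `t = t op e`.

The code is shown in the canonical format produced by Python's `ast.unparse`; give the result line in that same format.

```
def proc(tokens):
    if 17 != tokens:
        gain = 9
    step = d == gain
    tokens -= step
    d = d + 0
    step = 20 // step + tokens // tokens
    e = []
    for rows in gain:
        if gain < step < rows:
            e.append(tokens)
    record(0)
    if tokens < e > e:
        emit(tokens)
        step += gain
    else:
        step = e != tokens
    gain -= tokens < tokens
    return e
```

step = step + gain

Transformed code:
def proc(tokens):
    if 17 != tokens:
        gain = 9
    step = d == gain
    tokens = tokens - step
    d = d + 0
    step = 20 // step + tokens // tokens
    e = [tokens for rows in gain if gain < step < rows]
    record(0)
    if tokens < e > e:
        emit(tokens)
        step = step + gain
    else:
        step = e != tokens
    gain = gain - (tokens < tokens)
    return e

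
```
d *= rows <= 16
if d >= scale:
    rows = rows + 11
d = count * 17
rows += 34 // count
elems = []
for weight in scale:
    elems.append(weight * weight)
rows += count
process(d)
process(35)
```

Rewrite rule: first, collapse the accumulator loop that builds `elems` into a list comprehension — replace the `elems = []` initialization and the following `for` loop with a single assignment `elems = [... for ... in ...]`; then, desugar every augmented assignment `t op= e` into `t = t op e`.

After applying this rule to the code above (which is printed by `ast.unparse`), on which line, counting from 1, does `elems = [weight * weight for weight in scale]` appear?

Transformed code:
d = d * (rows <= 16)
if d >= scale:
    rows = rows + 11
d = count * 17
rows = rows + 34 // count
elems = [weight * weight for weight in scale]
rows = rows + count
process(d)
process(35)

6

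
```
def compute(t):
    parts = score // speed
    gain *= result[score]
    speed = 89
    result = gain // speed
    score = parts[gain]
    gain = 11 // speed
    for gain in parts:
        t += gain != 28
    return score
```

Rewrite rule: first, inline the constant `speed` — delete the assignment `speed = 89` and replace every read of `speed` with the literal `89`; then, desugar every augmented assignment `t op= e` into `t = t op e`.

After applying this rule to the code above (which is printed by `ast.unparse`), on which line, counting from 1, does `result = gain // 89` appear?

4

Transformed code:
def compute(t):
    parts = score // 89
    gain = gain * result[score]
    result = gain // 89
    score = parts[gain]
    gain = 11 // 89
    for gain in parts:
        t = t + (gain != 28)
    return score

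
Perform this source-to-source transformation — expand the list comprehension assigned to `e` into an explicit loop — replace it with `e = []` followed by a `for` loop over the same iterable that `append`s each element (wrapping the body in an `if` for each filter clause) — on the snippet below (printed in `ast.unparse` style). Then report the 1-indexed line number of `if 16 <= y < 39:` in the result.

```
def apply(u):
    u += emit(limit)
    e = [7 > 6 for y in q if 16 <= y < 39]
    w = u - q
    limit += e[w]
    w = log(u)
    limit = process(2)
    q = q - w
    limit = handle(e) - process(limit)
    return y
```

5

Transformed code:
def apply(u):
    u += emit(limit)
    e = []
    for y in q:
        if 16 <= y < 39:
            e.append(7 > 6)
    w = u - q
    limit += e[w]
    w = log(u)
    limit = process(2)
    q = q - w
    limit = handle(e) - process(limit)
    return y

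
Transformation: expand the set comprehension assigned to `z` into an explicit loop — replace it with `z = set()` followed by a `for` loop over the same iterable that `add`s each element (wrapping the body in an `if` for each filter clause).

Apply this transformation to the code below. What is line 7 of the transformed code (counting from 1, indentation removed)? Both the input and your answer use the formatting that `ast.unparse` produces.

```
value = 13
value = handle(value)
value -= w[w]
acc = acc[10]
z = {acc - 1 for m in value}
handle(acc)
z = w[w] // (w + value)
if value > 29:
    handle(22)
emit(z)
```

Transformed code:
value = 13
value = handle(value)
value -= w[w]
acc = acc[10]
z = set()
for m in value:
    z.add(acc - 1)
handle(acc)
z = w[w] // (w + value)
if value > 29:
    handle(22)
emit(z)

z.add(acc - 1)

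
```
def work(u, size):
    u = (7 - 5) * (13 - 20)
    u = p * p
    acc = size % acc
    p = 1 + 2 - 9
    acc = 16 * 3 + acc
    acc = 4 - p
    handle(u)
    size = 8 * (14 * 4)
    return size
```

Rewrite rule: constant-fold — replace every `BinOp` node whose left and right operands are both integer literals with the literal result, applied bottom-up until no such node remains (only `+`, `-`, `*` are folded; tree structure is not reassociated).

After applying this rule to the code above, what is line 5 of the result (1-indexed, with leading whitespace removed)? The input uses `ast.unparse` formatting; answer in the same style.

p = -6

Transformed code:
def work(u, size):
    u = -14
    u = p * p
    acc = size % acc
    p = -6
    acc = 48 + acc
    acc = 4 - p
    handle(u)
    size = 448
    return size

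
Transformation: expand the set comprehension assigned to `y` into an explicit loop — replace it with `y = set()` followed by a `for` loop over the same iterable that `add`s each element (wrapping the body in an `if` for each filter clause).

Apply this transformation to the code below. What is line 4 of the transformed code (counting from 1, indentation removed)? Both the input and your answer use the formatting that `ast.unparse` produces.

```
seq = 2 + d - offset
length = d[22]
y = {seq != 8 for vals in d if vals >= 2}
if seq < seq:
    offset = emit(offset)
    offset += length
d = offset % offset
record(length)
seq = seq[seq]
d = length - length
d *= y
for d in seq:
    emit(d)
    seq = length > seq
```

Transformed code:
seq = 2 + d - offset
length = d[22]
y = set()
for vals in d:
    if vals >= 2:
        y.add(seq != 8)
if seq < seq:
    offset = emit(offset)
    offset += length
d = offset % offset
record(length)
seq = seq[seq]
d = length - length
d *= y
for d in seq:
    emit(d)
    seq = length > seq

for vals in d:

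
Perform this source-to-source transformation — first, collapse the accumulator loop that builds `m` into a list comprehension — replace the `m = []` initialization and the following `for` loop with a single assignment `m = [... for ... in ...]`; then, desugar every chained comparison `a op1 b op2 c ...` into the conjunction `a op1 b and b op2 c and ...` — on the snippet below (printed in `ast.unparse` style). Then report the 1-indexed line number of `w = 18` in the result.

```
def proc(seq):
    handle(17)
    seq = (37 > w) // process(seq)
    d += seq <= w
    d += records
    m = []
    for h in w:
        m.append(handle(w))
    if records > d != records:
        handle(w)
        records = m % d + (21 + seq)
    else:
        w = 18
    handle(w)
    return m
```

11

Transformed code:
def proc(seq):
    handle(17)
    seq = (37 > w) // process(seq)
    d += seq <= w
    d += records
    m = [handle(w) for h in w]
    if records > d and d != records:
        handle(w)
        records = m % d + (21 + seq)
    else:
        w = 18
    handle(w)
    return m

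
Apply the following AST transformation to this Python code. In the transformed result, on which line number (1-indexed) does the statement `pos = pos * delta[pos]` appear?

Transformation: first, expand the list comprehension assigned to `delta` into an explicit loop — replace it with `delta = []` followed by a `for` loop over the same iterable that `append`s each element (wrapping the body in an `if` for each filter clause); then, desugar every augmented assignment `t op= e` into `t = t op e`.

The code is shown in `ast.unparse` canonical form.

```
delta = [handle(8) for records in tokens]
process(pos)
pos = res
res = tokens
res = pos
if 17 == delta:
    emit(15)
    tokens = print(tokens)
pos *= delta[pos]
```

Transformed code:
delta = []
for records in tokens:
    delta.append(handle(8))
process(pos)
pos = res
res = tokens
res = pos
if 17 == delta:
    emit(15)
    tokens = print(tokens)
pos = pos * delta[pos]

11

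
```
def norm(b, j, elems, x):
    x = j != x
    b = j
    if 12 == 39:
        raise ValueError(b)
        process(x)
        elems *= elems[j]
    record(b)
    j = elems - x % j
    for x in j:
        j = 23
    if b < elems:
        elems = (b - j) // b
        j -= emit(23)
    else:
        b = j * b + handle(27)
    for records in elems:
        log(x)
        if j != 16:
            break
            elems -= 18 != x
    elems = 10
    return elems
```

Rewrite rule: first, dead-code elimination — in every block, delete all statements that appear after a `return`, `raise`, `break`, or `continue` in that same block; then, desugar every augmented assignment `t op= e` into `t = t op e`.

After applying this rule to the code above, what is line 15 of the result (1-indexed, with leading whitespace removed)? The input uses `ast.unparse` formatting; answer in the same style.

Transformed code:
def norm(b, j, elems, x):
    x = j != x
    b = j
    if 12 == 39:
        raise ValueError(b)
    record(b)
    j = elems - x % j
    for x in j:
        j = 23
    if b < elems:
        elems = (b - j) // b
        j = j - emit(23)
    else:
        b = j * b + handle(27)
    for records in elems:
        log(x)
        if j != 16:
            break
    elems = 10
    return elems

for records in elems:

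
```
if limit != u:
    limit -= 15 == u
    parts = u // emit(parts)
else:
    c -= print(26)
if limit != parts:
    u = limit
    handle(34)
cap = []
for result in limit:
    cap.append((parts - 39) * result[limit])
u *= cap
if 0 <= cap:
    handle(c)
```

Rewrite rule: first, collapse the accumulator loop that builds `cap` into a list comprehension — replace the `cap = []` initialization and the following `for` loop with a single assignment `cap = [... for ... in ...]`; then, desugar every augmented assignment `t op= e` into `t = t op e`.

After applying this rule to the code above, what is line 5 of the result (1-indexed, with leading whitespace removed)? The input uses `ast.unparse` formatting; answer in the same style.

c = c - print(26)

Transformed code:
if limit != u:
    limit = limit - (15 == u)
    parts = u // emit(parts)
else:
    c = c - print(26)
if limit != parts:
    u = limit
    handle(34)
cap = [(parts - 39) * result[limit] for result in limit]
u = u * cap
if 0 <= cap:
    handle(c)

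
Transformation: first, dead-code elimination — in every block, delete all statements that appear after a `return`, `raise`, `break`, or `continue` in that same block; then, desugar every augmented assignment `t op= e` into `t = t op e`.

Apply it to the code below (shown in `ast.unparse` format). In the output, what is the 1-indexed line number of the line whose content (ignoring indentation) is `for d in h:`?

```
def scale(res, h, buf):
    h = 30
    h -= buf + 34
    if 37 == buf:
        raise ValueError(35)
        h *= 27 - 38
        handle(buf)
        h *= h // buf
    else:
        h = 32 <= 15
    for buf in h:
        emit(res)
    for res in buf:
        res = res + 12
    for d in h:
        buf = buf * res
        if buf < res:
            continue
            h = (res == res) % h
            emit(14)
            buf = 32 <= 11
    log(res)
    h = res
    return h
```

12

Transformed code:
def scale(res, h, buf):
    h = 30
    h = h - (buf + 34)
    if 37 == buf:
        raise ValueError(35)
    else:
        h = 32 <= 15
    for buf in h:
        emit(res)
    for res in buf:
        res = res + 12
    for d in h:
        buf = buf * res
        if buf < res:
            continue
    log(res)
    h = res
    return h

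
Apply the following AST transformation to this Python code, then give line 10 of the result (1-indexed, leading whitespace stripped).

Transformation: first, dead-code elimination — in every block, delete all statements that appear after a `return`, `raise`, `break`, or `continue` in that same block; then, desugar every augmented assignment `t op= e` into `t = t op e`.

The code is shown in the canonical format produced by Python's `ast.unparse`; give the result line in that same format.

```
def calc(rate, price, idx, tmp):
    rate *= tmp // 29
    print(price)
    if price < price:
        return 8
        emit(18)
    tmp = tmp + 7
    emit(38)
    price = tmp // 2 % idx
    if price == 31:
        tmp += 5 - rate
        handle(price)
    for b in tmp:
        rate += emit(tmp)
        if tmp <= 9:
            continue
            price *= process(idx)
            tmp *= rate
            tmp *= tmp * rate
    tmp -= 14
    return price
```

Transformed code:
def calc(rate, price, idx, tmp):
    rate = rate * (tmp // 29)
    print(price)
    if price < price:
        return 8
    tmp = tmp + 7
    emit(38)
    price = tmp // 2 % idx
    if price == 31:
        tmp = tmp + (5 - rate)
        handle(price)
    for b in tmp:
        rate = rate + emit(tmp)
        if tmp <= 9:
            continue
    tmp = tmp - 14
    return price

tmp = tmp + (5 - rate)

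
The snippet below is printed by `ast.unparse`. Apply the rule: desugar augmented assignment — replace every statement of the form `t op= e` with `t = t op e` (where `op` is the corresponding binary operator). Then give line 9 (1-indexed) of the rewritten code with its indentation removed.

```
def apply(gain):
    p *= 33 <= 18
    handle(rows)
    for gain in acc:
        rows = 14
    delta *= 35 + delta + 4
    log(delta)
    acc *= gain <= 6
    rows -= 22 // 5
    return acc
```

Transformed code:
def apply(gain):
    p = p * (33 <= 18)
    handle(rows)
    for gain in acc:
        rows = 14
    delta = delta * (35 + delta + 4)
    log(delta)
    acc = acc * (gain <= 6)
    rows = rows - 22 // 5
    return acc

rows = rows - 22 // 5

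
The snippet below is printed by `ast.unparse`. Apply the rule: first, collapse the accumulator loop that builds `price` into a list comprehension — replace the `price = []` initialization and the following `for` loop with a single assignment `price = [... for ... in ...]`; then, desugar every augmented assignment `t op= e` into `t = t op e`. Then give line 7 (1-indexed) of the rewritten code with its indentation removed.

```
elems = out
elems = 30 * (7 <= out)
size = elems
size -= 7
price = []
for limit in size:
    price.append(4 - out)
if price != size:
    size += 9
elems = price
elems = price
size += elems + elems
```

size = size + 9

Transformed code:
elems = out
elems = 30 * (7 <= out)
size = elems
size = size - 7
price = [4 - out for limit in size]
if price != size:
    size = size + 9
elems = price
elems = price
size = size + (elems + elems)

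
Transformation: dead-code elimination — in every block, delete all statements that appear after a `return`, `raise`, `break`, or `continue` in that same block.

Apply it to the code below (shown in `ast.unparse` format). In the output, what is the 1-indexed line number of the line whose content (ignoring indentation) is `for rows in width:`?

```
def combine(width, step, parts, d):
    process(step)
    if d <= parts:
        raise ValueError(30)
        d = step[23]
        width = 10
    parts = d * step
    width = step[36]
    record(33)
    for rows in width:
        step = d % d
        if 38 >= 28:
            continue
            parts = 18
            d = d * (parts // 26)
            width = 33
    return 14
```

Transformed code:
def combine(width, step, parts, d):
    process(step)
    if d <= parts:
        raise ValueError(30)
    parts = d * step
    width = step[36]
    record(33)
    for rows in width:
        step = d % d
        if 38 >= 28:
            continue
    return 14

8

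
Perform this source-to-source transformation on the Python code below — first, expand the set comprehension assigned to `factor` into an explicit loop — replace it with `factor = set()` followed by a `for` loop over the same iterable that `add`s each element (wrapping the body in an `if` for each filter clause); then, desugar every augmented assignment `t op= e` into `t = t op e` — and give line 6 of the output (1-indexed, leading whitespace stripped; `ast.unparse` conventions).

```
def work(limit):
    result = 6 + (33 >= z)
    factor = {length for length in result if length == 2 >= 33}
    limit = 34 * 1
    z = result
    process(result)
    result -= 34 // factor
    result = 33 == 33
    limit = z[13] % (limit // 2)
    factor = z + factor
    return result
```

Transformed code:
def work(limit):
    result = 6 + (33 >= z)
    factor = set()
    for length in result:
        if length == 2 >= 33:
            factor.add(length)
    limit = 34 * 1
    z = result
    process(result)
    result = result - 34 // factor
    result = 33 == 33
    limit = z[13] % (limit // 2)
    factor = z + factor
    return result

factor.add(length)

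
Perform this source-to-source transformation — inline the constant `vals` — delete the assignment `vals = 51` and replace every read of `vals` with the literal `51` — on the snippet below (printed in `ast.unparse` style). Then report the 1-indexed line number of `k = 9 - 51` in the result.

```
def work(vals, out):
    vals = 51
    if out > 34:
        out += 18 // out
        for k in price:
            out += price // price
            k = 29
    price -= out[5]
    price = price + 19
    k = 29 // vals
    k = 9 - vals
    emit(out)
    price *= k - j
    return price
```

10

Transformed code:
def work(vals, out):
    if out > 34:
        out += 18 // out
        for k in price:
            out += price // price
            k = 29
    price -= out[5]
    price = price + 19
    k = 29 // 51
    k = 9 - 51
    emit(out)
    price *= k - j
    return price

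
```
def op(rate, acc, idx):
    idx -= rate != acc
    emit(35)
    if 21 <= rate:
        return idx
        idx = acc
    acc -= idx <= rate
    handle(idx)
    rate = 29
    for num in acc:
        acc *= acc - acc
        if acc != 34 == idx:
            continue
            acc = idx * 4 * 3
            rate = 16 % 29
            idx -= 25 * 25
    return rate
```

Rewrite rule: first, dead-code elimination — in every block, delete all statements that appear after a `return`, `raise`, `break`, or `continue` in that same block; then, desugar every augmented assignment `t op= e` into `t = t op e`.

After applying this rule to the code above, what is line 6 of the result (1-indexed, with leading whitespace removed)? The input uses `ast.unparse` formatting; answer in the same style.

acc = acc - (idx <= rate)

Transformed code:
def op(rate, acc, idx):
    idx = idx - (rate != acc)
    emit(35)
    if 21 <= rate:
        return idx
    acc = acc - (idx <= rate)
    handle(idx)
    rate = 29
    for num in acc:
        acc = acc * (acc - acc)
        if acc != 34 == idx:
            continue
    return rate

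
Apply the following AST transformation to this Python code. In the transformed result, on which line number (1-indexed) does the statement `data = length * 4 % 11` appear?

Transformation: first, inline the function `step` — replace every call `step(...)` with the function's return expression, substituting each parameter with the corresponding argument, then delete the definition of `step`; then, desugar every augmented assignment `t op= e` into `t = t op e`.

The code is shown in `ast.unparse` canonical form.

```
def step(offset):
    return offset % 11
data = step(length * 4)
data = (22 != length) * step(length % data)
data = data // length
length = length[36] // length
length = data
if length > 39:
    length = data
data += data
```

Transformed code:
data = length * 4 % 11
data = (22 != length) * (length % data % 11)
data = data // length
length = length[36] // length
length = data
if length > 39:
    length = data
data = data + data

1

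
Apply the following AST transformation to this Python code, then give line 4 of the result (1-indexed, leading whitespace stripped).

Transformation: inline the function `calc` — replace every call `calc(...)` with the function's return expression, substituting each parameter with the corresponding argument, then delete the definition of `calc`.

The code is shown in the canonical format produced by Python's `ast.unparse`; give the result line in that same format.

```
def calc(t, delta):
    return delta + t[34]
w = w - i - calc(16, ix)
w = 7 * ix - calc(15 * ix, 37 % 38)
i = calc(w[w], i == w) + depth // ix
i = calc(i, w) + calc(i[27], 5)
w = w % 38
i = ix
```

Transformed code:
w = w - i - (ix + 16[34])
w = 7 * ix - (37 % 38 + (15 * ix)[34])
i = (i == w) + w[w][34] + depth // ix
i = w + i[34] + (5 + i[27][34])
w = w % 38
i = ix

i = w + i[34] + (5 + i[27][34])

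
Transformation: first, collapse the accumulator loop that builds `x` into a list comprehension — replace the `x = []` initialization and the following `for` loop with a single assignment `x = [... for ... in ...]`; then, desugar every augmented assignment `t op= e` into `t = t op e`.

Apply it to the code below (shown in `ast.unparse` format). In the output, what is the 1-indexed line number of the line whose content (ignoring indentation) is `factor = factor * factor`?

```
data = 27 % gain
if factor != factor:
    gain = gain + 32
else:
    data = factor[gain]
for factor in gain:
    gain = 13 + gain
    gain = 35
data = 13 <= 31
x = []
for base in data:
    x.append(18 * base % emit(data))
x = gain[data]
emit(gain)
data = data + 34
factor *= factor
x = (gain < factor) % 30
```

Transformed code:
data = 27 % gain
if factor != factor:
    gain = gain + 32
else:
    data = factor[gain]
for factor in gain:
    gain = 13 + gain
    gain = 35
data = 13 <= 31
x = [18 * base % emit(data) for base in data]
x = gain[data]
emit(gain)
data = data + 34
factor = factor * factor
x = (gain < factor) % 30

14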